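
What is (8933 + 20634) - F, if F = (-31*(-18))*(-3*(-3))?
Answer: 24545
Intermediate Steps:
F = 5022 (F = 558*9 = 5022)
(8933 + 20634) - F = (8933 + 20634) - 1*5022 = 29567 - 5022 = 24545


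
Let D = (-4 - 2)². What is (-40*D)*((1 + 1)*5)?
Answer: -14400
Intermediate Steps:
D = 36 (D = (-6)² = 36)
(-40*D)*((1 + 1)*5) = (-40*36)*((1 + 1)*5) = -2880*5 = -1440*10 = -14400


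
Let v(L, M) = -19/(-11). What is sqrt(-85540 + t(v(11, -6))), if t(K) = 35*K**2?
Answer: I*sqrt(10337705)/11 ≈ 292.29*I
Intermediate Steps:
v(L, M) = 19/11 (v(L, M) = -19*(-1/11) = 19/11)
sqrt(-85540 + t(v(11, -6))) = sqrt(-85540 + 35*(19/11)**2) = sqrt(-85540 + 35*(361/121)) = sqrt(-85540 + 12635/121) = sqrt(-10337705/121) = I*sqrt(10337705)/11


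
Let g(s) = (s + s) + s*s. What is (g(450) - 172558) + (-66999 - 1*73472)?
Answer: -109629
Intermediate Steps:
g(s) = s² + 2*s (g(s) = 2*s + s² = s² + 2*s)
(g(450) - 172558) + (-66999 - 1*73472) = (450*(2 + 450) - 172558) + (-66999 - 1*73472) = (450*452 - 172558) + (-66999 - 73472) = (203400 - 172558) - 140471 = 30842 - 140471 = -109629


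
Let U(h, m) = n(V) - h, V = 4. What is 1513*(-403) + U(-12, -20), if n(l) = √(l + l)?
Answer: -609727 + 2*√2 ≈ -6.0972e+5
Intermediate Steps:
n(l) = √2*√l (n(l) = √(2*l) = √2*√l)
U(h, m) = -h + 2*√2 (U(h, m) = √2*√4 - h = √2*2 - h = 2*√2 - h = -h + 2*√2)
1513*(-403) + U(-12, -20) = 1513*(-403) + (-1*(-12) + 2*√2) = -609739 + (12 + 2*√2) = -609727 + 2*√2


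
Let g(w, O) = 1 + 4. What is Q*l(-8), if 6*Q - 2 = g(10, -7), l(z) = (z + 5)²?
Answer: 21/2 ≈ 10.500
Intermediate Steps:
g(w, O) = 5
l(z) = (5 + z)²
Q = 7/6 (Q = ⅓ + (⅙)*5 = ⅓ + ⅚ = 7/6 ≈ 1.1667)
Q*l(-8) = 7*(5 - 8)²/6 = (7/6)*(-3)² = (7/6)*9 = 21/2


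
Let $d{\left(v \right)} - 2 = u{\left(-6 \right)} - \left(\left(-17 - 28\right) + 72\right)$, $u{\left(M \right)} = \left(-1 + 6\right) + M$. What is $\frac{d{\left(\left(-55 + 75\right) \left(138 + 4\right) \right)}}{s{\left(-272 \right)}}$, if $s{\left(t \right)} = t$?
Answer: $\frac{13}{136} \approx 0.095588$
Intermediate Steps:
$u{\left(M \right)} = 5 + M$
$d{\left(v \right)} = -26$ ($d{\left(v \right)} = 2 + \left(\left(5 - 6\right) - \left(\left(-17 - 28\right) + 72\right)\right) = 2 - 28 = -26$)
$\frac{d{\left(\left(-55 + 75\right) \left(138 + 4\right) \right)}}{s{\left(-272 \right)}} = - \frac{26}{-272} = \left(-26\right) \left(- \frac{1}{272}\right) = \frac{13}{136}$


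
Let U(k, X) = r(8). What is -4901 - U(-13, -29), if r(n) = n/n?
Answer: -4902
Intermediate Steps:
r(n) = 1
U(k, X) = 1
-4901 - U(-13, -29) = -4901 - 1*1 = -4901 - 1 = -4902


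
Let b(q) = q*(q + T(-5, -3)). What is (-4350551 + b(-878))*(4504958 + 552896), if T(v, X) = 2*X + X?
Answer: -18065465892310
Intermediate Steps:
T(v, X) = 3*X
b(q) = q*(-9 + q) (b(q) = q*(q + 3*(-3)) = q*(q - 9) = q*(-9 + q))
(-4350551 + b(-878))*(4504958 + 552896) = (-4350551 - 878*(-9 - 878))*(4504958 + 552896) = (-4350551 - 878*(-887))*5057854 = (-4350551 + 778786)*5057854 = -3571765*5057854 = -18065465892310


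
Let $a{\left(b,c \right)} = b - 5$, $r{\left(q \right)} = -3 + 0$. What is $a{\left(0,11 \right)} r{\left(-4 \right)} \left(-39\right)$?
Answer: $-585$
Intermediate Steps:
$r{\left(q \right)} = -3$
$a{\left(b,c \right)} = -5 + b$ ($a{\left(b,c \right)} = b - 5 = -5 + b$)
$a{\left(0,11 \right)} r{\left(-4 \right)} \left(-39\right) = \left(-5 + 0\right) \left(-3\right) \left(-39\right) = \left(-5\right) \left(-3\right) \left(-39\right) = 15 \left(-39\right) = -585$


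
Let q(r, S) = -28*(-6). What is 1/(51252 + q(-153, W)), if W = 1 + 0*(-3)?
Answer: 1/51420 ≈ 1.9448e-5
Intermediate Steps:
W = 1 (W = 1 + 0 = 1)
q(r, S) = 168
1/(51252 + q(-153, W)) = 1/(51252 + 168) = 1/51420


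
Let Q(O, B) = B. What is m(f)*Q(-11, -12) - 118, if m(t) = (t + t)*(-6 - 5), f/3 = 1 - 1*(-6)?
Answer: 5426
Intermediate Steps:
f = 21 (f = 3*(1 - 1*(-6)) = 3*(1 + 6) = 3*7 = 21)
m(t) = -22*t (m(t) = (2*t)*(-11) = -22*t)
m(f)*Q(-11, -12) - 118 = -22*21*(-12) - 118 = -462*(-12) - 118 = 5544 - 118 = 5426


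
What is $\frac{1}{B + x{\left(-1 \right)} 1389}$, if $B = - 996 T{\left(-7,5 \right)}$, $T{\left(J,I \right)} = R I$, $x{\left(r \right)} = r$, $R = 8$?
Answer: $- \frac{1}{41229} \approx -2.4255 \cdot 10^{-5}$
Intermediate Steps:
$T{\left(J,I \right)} = 8 I$
$B = -39840$ ($B = - 996 \cdot 8 \cdot 5 = \left(-996\right) 40 = -39840$)
$\frac{1}{B + x{\left(-1 \right)} 1389} = \frac{1}{-39840 - 1389} = \frac{1}{-41229} = - \frac{1}{41229}$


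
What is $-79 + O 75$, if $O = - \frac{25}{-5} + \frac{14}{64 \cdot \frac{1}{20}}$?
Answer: $\frac{4993}{8} \approx 624.13$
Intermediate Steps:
$O = \frac{75}{8}$ ($O = \left(-25\right) \left(- \frac{1}{5}\right) + \frac{14}{64 \cdot \frac{1}{20}} = 5 + \frac{14}{\frac{16}{5}} = 5 + 14 \cdot \frac{5}{16} = 5 + \frac{35}{8} = \frac{75}{8} \approx 9.375$)
$-79 + O 75 = -79 + \frac{75}{8} \cdot 75 = -79 + \frac{5625}{8} = \frac{4993}{8}$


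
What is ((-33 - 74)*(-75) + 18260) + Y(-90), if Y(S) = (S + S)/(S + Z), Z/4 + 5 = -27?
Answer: 2865155/109 ≈ 26286.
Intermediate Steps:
Z = -128 (Z = -20 + 4*(-27) = -20 - 108 = -128)
Y(S) = 2*S/(-128 + S) (Y(S) = (S + S)/(S - 128) = (2*S)/(-128 + S) = 2*S/(-128 + S))
((-33 - 74)*(-75) + 18260) + Y(-90) = ((-33 - 74)*(-75) + 18260) + 2*(-90)/(-128 - 90) = (-107*(-75) + 18260) + 2*(-90)/(-218) = (8025 + 18260) + 2*(-90)*(-1/218) = 26285 + 90/109 = 2865155/109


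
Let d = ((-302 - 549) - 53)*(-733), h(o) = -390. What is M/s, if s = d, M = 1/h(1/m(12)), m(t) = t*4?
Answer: -1/258426480 ≈ -3.8696e-9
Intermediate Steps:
m(t) = 4*t
d = 662632 (d = (-851 - 53)*(-733) = -904*(-733) = 662632)
M = -1/390 (M = 1/(-390) = -1/390 ≈ -0.0025641)
s = 662632
M/s = -1/390/662632 = -1/390*1/662632 = -1/258426480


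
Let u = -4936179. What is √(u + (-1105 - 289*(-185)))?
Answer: I*√4883819 ≈ 2209.9*I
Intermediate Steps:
√(u + (-1105 - 289*(-185))) = √(-4936179 + (-1105 - 289*(-185))) = √(-4936179 + (-1105 + 53465)) = √(-4936179 + 52360) = √(-4883819) = I*√4883819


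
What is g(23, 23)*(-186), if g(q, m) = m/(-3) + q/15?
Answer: 5704/5 ≈ 1140.8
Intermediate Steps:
g(q, m) = -m/3 + q/15 (g(q, m) = m*(-1/3) + q*(1/15) = -m/3 + q/15)
g(23, 23)*(-186) = (-1/3*23 + (1/15)*23)*(-186) = (-23/3 + 23/15)*(-186) = -92/15*(-186) = 5704/5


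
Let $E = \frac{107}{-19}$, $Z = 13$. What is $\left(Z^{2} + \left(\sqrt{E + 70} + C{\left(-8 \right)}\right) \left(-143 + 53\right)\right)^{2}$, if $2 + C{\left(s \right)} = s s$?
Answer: $\frac{566205799}{19} + \frac{973980 \sqrt{23237}}{19} \approx 3.7615 \cdot 10^{7}$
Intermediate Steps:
$C{\left(s \right)} = -2 + s^{2}$ ($C{\left(s \right)} = -2 + s s = -2 + s^{2}$)
$E = - \frac{107}{19}$ ($E = 107 \left(- \frac{1}{19}\right) = - \frac{107}{19} \approx -5.6316$)
$\left(Z^{2} + \left(\sqrt{E + 70} + C{\left(-8 \right)}\right) \left(-143 + 53\right)\right)^{2} = \left(13^{2} + \left(\sqrt{- \frac{107}{19} + 70} - \left(2 - \left(-8\right)^{2}\right)\right) \left(-143 + 53\right)\right)^{2} = \left(169 + \left(\sqrt{\frac{1223}{19}} + \left(-2 + 64\right)\right) \left(-90\right)\right)^{2} = \left(169 + \left(\frac{\sqrt{23237}}{19} + 62\right) \left(-90\right)\right)^{2} = \left(169 + \left(62 + \frac{\sqrt{23237}}{19}\right) \left(-90\right)\right)^{2} = \left(169 - \left(5580 + \frac{90 \sqrt{23237}}{19}\right)\right)^{2} = \left(-5411 - \frac{90 \sqrt{23237}}{19}\right)^{2}$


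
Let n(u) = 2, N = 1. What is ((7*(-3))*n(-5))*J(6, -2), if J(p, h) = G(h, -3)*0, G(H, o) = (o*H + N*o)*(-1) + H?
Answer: 0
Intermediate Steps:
G(H, o) = H - o - H*o (G(H, o) = (o*H + 1*o)*(-1) + H = (H*o + o)*(-1) + H = (o + H*o)*(-1) + H = (-o - H*o) + H = H - o - H*o)
J(p, h) = 0 (J(p, h) = (h - 1*(-3) - 1*h*(-3))*0 = (h + 3 + 3*h)*0 = (3 + 4*h)*0 = 0)
((7*(-3))*n(-5))*J(6, -2) = ((7*(-3))*2)*0 = -21*2*0 = -42*0 = 0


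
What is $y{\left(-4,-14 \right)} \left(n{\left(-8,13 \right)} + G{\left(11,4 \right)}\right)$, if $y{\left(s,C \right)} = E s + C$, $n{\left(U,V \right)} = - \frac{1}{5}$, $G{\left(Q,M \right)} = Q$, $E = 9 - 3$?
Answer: $- \frac{2052}{5} \approx -410.4$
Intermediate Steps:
$E = 6$ ($E = 9 - 3 = 6$)
$n{\left(U,V \right)} = - \frac{1}{5}$ ($n{\left(U,V \right)} = \left(-1\right) \frac{1}{5} = - \frac{1}{5}$)
$y{\left(s,C \right)} = C + 6 s$ ($y{\left(s,C \right)} = 6 s + C = C + 6 s$)
$y{\left(-4,-14 \right)} \left(n{\left(-8,13 \right)} + G{\left(11,4 \right)}\right) = \left(-14 + 6 \left(-4\right)\right) \left(- \frac{1}{5} + 11\right) = \left(-14 - 24\right) \frac{54}{5} = \left(-38\right) \frac{54}{5} = - \frac{2052}{5}$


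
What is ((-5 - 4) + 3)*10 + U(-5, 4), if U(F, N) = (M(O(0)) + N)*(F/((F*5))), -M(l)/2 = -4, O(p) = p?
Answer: -288/5 ≈ -57.600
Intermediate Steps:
M(l) = 8 (M(l) = -2*(-4) = 8)
U(F, N) = 8/5 + N/5 (U(F, N) = (8 + N)*(F/((F*5))) = (8 + N)*(F/((5*F))) = (8 + N)*(F*(1/(5*F))) = (8 + N)*(1/5) = 8/5 + N/5)
((-5 - 4) + 3)*10 + U(-5, 4) = ((-5 - 4) + 3)*10 + (8/5 + (1/5)*4) = (-9 + 3)*10 + (8/5 + 4/5) = -6*10 + 12/5 = -60 + 12/5 = -288/5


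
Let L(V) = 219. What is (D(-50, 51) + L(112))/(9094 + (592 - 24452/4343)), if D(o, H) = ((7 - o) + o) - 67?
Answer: 690537/42041846 ≈ 0.016425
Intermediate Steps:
D(o, H) = -60 (D(o, H) = 7 - 67 = -60)
(D(-50, 51) + L(112))/(9094 + (592 - 24452/4343)) = (-60 + 219)/(9094 + (592 - 24452/4343)) = 159/(9094 + (592 - 24452/4343)) = 159/(9094 + 2546604/4343) = 159/(42041846/4343) = 159*(4343/42041846) = 690537/42041846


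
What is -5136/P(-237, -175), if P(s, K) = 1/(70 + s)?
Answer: 857712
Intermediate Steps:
-5136/P(-237, -175) = -5136/(1/(70 - 237)) = -5136/(1/(-167)) = -5136/(-1/167) = -5136*(-167) = 857712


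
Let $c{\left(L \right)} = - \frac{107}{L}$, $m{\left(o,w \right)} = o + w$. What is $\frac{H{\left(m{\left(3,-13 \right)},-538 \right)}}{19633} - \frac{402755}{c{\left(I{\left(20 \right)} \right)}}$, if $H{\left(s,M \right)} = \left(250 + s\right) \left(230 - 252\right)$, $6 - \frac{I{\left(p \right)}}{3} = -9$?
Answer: $\frac{355827436215}{2100731} \approx 1.6938 \cdot 10^{5}$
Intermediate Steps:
$I{\left(p \right)} = 45$ ($I{\left(p \right)} = 18 - -27 = 18 + 27 = 45$)
$H{\left(s,M \right)} = -5500 - 22 s$ ($H{\left(s,M \right)} = \left(250 + s\right) \left(-22\right) = -5500 - 22 s$)
$\frac{H{\left(m{\left(3,-13 \right)},-538 \right)}}{19633} - \frac{402755}{c{\left(I{\left(20 \right)} \right)}} = \frac{-5500 - 22 \left(3 - 13\right)}{19633} - \frac{402755}{\left(-107\right) \frac{1}{45}} = \left(-5500 - -220\right) \frac{1}{19633} - \frac{402755}{\left(-107\right) \frac{1}{45}} = \left(-5500 + 220\right) \frac{1}{19633} - \frac{402755}{- \frac{107}{45}} = \left(-5280\right) \frac{1}{19633} - - \frac{18123975}{107} = - \frac{5280}{19633} + \frac{18123975}{107} = \frac{355827436215}{2100731}$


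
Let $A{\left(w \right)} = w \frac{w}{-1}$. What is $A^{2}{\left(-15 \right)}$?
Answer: $50625$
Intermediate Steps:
$A{\left(w \right)} = - w^{2}$ ($A{\left(w \right)} = w w \left(-1\right) = w \left(- w\right) = - w^{2}$)
$A^{2}{\left(-15 \right)} = \left(- \left(-15\right)^{2}\right)^{2} = \left(\left(-1\right) 225\right)^{2} = \left(-225\right)^{2} = 50625$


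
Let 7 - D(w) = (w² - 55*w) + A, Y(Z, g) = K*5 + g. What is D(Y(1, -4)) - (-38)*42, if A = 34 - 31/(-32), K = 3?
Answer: 65665/32 ≈ 2052.0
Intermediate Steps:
Y(Z, g) = 15 + g (Y(Z, g) = 3*5 + g = 15 + g)
A = 1119/32 (A = 34 - 31*(-1/32) = 34 + 31/32 = 1119/32 ≈ 34.969)
D(w) = -895/32 - w² + 55*w (D(w) = 7 - ((w² - 55*w) + 1119/32) = 7 - (1119/32 + w² - 55*w) = 7 + (-1119/32 - w² + 55*w) = -895/32 - w² + 55*w)
D(Y(1, -4)) - (-38)*42 = (-895/32 - (15 - 4)² + 55*(15 - 4)) - (-38)*42 = (-895/32 - 1*11² + 55*11) - 1*(-1596) = (-895/32 - 1*121 + 605) + 1596 = (-895/32 - 121 + 605) + 1596 = 14593/32 + 1596 = 65665/32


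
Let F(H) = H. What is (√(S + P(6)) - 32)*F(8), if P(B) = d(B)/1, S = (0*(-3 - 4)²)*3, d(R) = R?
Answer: -256 + 8*√6 ≈ -236.40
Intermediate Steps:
S = 0 (S = (0*(-7)²)*3 = (0*49)*3 = 0*3 = 0)
P(B) = B (P(B) = B/1 = B*1 = B)
(√(S + P(6)) - 32)*F(8) = (√(0 + 6) - 32)*8 = (√6 - 32)*8 = (-32 + √6)*8 = -256 + 8*√6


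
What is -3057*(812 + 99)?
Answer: -2784927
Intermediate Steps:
-3057*(812 + 99) = -3057*911 = -2784927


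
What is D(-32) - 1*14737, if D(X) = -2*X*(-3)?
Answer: -14929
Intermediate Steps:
D(X) = 6*X
D(-32) - 1*14737 = 6*(-32) - 1*14737 = -192 - 14737 = -14929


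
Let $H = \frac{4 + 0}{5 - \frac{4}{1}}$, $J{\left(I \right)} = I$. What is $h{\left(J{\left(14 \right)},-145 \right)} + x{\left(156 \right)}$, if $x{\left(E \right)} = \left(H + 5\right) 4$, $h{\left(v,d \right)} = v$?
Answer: $50$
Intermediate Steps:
$H = 4$ ($H = \frac{4}{5 - 4} = \frac{4}{1} = 4 \cdot 1 = 4$)
$x{\left(E \right)} = 36$ ($x{\left(E \right)} = \left(4 + 5\right) 4 = 9 \cdot 4 = 36$)
$h{\left(J{\left(14 \right)},-145 \right)} + x{\left(156 \right)} = 14 + 36 = 50$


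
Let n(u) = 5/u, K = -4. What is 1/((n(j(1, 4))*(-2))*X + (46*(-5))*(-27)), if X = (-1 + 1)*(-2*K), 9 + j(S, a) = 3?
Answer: 1/6210 ≈ 0.00016103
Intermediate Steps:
j(S, a) = -6 (j(S, a) = -9 + 3 = -6)
X = 0 (X = (-1 + 1)*(-2*(-4)) = 0*8 = 0)
1/((n(j(1, 4))*(-2))*X + (46*(-5))*(-27)) = 1/(((5/(-6))*(-2))*0 + (46*(-5))*(-27)) = 1/(((5*(-1/6))*(-2))*0 - 230*(-27)) = 1/(-5/6*(-2)*0 + 6210) = 1/((5/3)*0 + 6210) = 1/(0 + 6210) = 1/6210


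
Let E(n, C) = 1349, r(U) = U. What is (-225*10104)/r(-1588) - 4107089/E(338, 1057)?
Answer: -863810183/535553 ≈ -1612.9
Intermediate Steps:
(-225*10104)/r(-1588) - 4107089/E(338, 1057) = -225*10104/(-1588) - 4107089/1349 = -2273400*(-1/1588) - 4107089*1/1349 = 568350/397 - 4107089/1349 = -863810183/535553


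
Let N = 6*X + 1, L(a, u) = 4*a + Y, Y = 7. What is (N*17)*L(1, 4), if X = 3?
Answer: 3553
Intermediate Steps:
L(a, u) = 7 + 4*a (L(a, u) = 4*a + 7 = 7 + 4*a)
N = 19 (N = 6*3 + 1 = 18 + 1 = 19)
(N*17)*L(1, 4) = (19*17)*(7 + 4*1) = 323*(7 + 4) = 323*11 = 3553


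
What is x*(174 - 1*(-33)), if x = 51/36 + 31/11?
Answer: 38571/44 ≈ 876.61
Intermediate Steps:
x = 559/132 (x = 51*(1/36) + 31*(1/11) = 17/12 + 31/11 = 559/132 ≈ 4.2348)
x*(174 - 1*(-33)) = 559*(174 - 1*(-33))/132 = 559*(174 + 33)/132 = (559/132)*207 = 38571/44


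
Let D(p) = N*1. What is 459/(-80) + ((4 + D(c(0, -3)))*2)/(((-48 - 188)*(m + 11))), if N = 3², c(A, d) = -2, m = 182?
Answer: -5227153/910960 ≈ -5.7381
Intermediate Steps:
N = 9
D(p) = 9 (D(p) = 9*1 = 9)
459/(-80) + ((4 + D(c(0, -3)))*2)/(((-48 - 188)*(m + 11))) = 459/(-80) + ((4 + 9)*2)/(((-48 - 188)*(182 + 11))) = 459*(-1/80) + (13*2)/((-236*193)) = -459/80 + 26/(-45548) = -459/80 + 26*(-1/45548) = -459/80 - 13/22774 = -5227153/910960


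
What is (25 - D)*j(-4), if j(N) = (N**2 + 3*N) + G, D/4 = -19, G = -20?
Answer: -1616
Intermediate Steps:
D = -76 (D = 4*(-19) = -76)
j(N) = -20 + N**2 + 3*N (j(N) = (N**2 + 3*N) - 20 = -20 + N**2 + 3*N)
(25 - D)*j(-4) = (25 - 1*(-76))*(-20 + (-4)**2 + 3*(-4)) = (25 + 76)*(-20 + 16 - 12) = 101*(-16) = -1616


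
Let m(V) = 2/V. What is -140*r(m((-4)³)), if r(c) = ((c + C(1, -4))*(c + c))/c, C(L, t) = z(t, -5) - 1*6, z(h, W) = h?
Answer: 11235/4 ≈ 2808.8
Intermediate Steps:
C(L, t) = -6 + t (C(L, t) = t - 1*6 = t - 6 = -6 + t)
r(c) = -20 + 2*c (r(c) = ((c + (-6 - 4))*(c + c))/c = ((c - 10)*(2*c))/c = ((-10 + c)*(2*c))/c = (2*c*(-10 + c))/c = -20 + 2*c)
-140*r(m((-4)³)) = -140*(-20 + 2*(2/((-4)³))) = -140*(-20 + 2*(2/(-64))) = -140*(-20 + 2*(2*(-1/64))) = -140*(-20 + 2*(-1/32)) = -140*(-20 - 1/16) = -140*(-321/16) = 11235/4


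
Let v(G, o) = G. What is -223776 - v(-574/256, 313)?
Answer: -28643041/128 ≈ -2.2377e+5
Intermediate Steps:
-223776 - v(-574/256, 313) = -223776 - (-574)/256 = -223776 - 1*(-287/128) = -223776 + 287/128 = -28643041/128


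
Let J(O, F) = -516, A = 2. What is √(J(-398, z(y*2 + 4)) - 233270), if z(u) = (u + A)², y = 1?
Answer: I*√233786 ≈ 483.51*I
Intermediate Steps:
z(u) = (2 + u)² (z(u) = (u + 2)² = (2 + u)²)
√(J(-398, z(y*2 + 4)) - 233270) = √(-516 - 233270) = √(-233786) = I*√233786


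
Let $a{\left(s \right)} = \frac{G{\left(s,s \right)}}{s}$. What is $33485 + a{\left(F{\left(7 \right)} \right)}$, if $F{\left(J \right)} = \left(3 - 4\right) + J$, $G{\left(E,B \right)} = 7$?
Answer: $\frac{200917}{6} \approx 33486.0$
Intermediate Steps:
$F{\left(J \right)} = -1 + J$
$a{\left(s \right)} = \frac{7}{s}$
$33485 + a{\left(F{\left(7 \right)} \right)} = 33485 + \frac{7}{-1 + 7} = 33485 + \frac{7}{6} = \frac{200917}{6}$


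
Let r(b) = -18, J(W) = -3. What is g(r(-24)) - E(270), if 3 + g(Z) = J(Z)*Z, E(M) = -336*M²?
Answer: 24494451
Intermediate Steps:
g(Z) = -3 - 3*Z
g(r(-24)) - E(270) = (-3 - 3*(-18)) - (-336)*270² = (-3 + 54) - (-336)*72900 = 51 - 1*(-24494400) = 51 + 24494400 = 24494451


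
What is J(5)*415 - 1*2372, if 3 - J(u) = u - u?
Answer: -1127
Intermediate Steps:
J(u) = 3 (J(u) = 3 - (u - u) = 3 - 1*0 = 3 + 0 = 3)
J(5)*415 - 1*2372 = 3*415 - 1*2372 = 1245 - 2372 = -1127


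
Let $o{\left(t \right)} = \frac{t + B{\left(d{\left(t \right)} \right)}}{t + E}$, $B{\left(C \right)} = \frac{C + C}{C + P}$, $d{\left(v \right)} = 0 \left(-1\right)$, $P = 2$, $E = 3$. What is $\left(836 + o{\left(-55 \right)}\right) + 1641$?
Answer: $\frac{128859}{52} \approx 2478.1$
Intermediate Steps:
$d{\left(v \right)} = 0$
$B{\left(C \right)} = \frac{2 C}{2 + C}$ ($B{\left(C \right)} = \frac{C + C}{C + 2} = \frac{2 C}{2 + C}$)
$o{\left(t \right)} = \frac{t}{3 + t}$ ($o{\left(t \right)} = \frac{t + 2 \cdot 0 \frac{1}{2 + 0}}{t + 3} = \frac{t + 2 \cdot 0 \cdot \frac{1}{2}}{3 + t} = \frac{t + 0}{3 + t} = \frac{t}{3 + t}$)
$\left(836 + o{\left(-55 \right)}\right) + 1641 = \left(836 - \frac{55}{3 - 55}\right) + 1641 = \left(836 - \frac{55}{-52}\right) + 1641 = \left(836 - - \frac{55}{52}\right) + 1641 = \left(836 + \frac{55}{52}\right) + 1641 = \frac{43527}{52} + 1641 = \frac{128859}{52}$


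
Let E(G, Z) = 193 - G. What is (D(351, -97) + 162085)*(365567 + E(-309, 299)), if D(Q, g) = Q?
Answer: 59462784084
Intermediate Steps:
(D(351, -97) + 162085)*(365567 + E(-309, 299)) = (351 + 162085)*(365567 + (193 - 1*(-309))) = 162436*(365567 + (193 + 309)) = 162436*(365567 + 502) = 162436*366069 = 59462784084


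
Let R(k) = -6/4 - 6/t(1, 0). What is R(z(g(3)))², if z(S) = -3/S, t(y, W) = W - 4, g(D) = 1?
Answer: 0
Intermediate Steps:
t(y, W) = -4 + W
R(k) = 0 (R(k) = -6/4 - 6/(-4 + 0) = -6*¼ - 6/(-4) = -3/2 - 6*(-¼) = -3/2 + 3/2 = 0)
R(z(g(3)))² = 0² = 0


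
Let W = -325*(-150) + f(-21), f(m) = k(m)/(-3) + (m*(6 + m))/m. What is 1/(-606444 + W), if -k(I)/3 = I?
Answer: -1/557730 ≈ -1.7930e-6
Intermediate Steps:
k(I) = -3*I
f(m) = 6 + 2*m (f(m) = -3*m/(-3) + (m*(6 + m))/m = -3*m*(-1/3) + (6 + m) = m + (6 + m) = 6 + 2*m)
W = 48714 (W = -325*(-150) + (6 + 2*(-21)) = 48750 + (6 - 42) = 48750 - 36 = 48714)
1/(-606444 + W) = 1/(-606444 + 48714) = 1/(-557730) = -1/557730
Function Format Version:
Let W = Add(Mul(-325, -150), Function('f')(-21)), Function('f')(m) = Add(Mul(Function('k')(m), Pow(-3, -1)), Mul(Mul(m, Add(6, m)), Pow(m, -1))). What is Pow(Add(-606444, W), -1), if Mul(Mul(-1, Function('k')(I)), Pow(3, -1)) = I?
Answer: Rational(-1, 557730) ≈ -1.7930e-6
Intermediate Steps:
Function('k')(I) = Mul(-3, I)
Function('f')(m) = Add(6, Mul(2, m)) (Function('f')(m) = Add(Mul(Mul(-3, m), Pow(-3, -1)), Mul(Mul(m, Add(6, m)), Pow(m, -1))) = Add(Mul(Mul(-3, m), Rational(-1, 3)), Add(6, m)) = Add(m, Add(6, m)) = Add(6, Mul(2, m)))
W = 48714 (W = Add(Mul(-325, -150), Add(6, Mul(2, -21))) = Add(48750, Add(6, -42)) = Add(48750, -36) = 48714)
Pow(Add(-606444, W), -1) = Pow(Add(-606444, 48714), -1) = Pow(-557730, -1) = Rational(-1, 557730)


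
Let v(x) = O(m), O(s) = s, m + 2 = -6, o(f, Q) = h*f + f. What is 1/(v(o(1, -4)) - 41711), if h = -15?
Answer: -1/41719 ≈ -2.3970e-5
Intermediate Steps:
o(f, Q) = -14*f (o(f, Q) = -15*f + f = -14*f)
m = -8 (m = -2 - 6 = -8)
v(x) = -8
1/(v(o(1, -4)) - 41711) = 1/(-8 - 41711) = 1/(-41719) = -1/41719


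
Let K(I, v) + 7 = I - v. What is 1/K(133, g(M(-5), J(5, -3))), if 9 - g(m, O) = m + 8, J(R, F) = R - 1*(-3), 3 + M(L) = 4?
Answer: 1/126 ≈ 0.0079365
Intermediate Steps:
M(L) = 1 (M(L) = -3 + 4 = 1)
J(R, F) = 3 + R (J(R, F) = R + 3 = 3 + R)
g(m, O) = 1 - m (g(m, O) = 9 - (m + 8) = 9 - (8 + m) = 9 + (-8 - m) = 1 - m)
K(I, v) = -7 + I - v (K(I, v) = -7 + (I - v) = -7 + I - v)
1/K(133, g(M(-5), J(5, -3))) = 1/(-7 + 133 - (1 - 1*1)) = 1/(-7 + 133 - (1 - 1)) = 1/(-7 + 133 - 1*0) = 1/(-7 + 133 + 0) = 1/126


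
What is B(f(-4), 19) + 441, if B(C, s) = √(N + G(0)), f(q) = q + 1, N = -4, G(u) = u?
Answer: 441 + 2*I ≈ 441.0 + 2.0*I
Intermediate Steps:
f(q) = 1 + q
B(C, s) = 2*I (B(C, s) = √(-4 + 0) = √(-4) = 2*I)
B(f(-4), 19) + 441 = 2*I + 441 = 441 + 2*I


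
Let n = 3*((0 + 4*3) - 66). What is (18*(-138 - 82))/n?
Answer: 220/9 ≈ 24.444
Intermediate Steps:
n = -162 (n = 3*((0 + 12) - 66) = 3*(12 - 66) = 3*(-54) = -162)
(18*(-138 - 82))/n = (18*(-138 - 82))/(-162) = (18*(-220))*(-1/162) = -3960*(-1/162) = 220/9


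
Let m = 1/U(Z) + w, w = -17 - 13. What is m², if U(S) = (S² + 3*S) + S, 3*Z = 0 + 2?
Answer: 690561/784 ≈ 880.82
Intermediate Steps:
Z = ⅔ (Z = (0 + 2)/3 = (⅓)*2 = ⅔ ≈ 0.66667)
U(S) = S² + 4*S
w = -30
m = -831/28 (m = 1/(2*(4 + ⅔)/3) - 30 = 1/((⅔)*(14/3)) - 30 = 1/(28/9) - 30 = 9/28 - 30 = -831/28 ≈ -29.679)
m² = (-831/28)² = 690561/784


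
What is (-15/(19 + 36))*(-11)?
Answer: 3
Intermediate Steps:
(-15/(19 + 36))*(-11) = (-15/55)*(-11) = ((1/55)*(-15))*(-11) = -3/11*(-11) = 3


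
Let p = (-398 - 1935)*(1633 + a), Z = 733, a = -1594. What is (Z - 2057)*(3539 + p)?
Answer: 115781152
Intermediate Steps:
p = -90987 (p = (-398 - 1935)*(1633 - 1594) = -2333*39 = -90987)
(Z - 2057)*(3539 + p) = (733 - 2057)*(3539 - 90987) = -1324*(-87448) = 115781152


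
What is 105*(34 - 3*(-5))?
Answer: 5145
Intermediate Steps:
105*(34 - 3*(-5)) = 105*(34 + 15) = 105*49 = 5145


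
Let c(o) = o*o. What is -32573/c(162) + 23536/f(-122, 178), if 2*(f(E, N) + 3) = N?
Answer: 307438753/1128492 ≈ 272.43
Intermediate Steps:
c(o) = o²
f(E, N) = -3 + N/2
-32573/c(162) + 23536/f(-122, 178) = -32573/(162²) + 23536/(-3 + (½)*178) = -32573/26244 + 23536/(-3 + 89) = -32573*1/26244 + 23536/86 = -32573/26244 + 23536*(1/86) = -32573/26244 + 11768/43 = 307438753/1128492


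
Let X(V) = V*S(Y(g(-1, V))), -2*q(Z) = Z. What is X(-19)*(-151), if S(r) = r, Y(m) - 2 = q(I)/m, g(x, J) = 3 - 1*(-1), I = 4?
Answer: 8607/2 ≈ 4303.5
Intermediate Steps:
q(Z) = -Z/2
g(x, J) = 4 (g(x, J) = 3 + 1 = 4)
Y(m) = 2 - 2/m (Y(m) = 2 + (-½*4)/m = 2 - 2/m)
X(V) = 3*V/2 (X(V) = V*(2 - 2/4) = V*(2 - 2*¼) = V*(2 - ½) = V*(3/2) = 3*V/2)
X(-19)*(-151) = ((3/2)*(-19))*(-151) = -57/2*(-151) = 8607/2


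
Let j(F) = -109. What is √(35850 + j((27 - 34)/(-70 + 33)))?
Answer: √35741 ≈ 189.05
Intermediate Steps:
√(35850 + j((27 - 34)/(-70 + 33))) = √(35850 - 109) = √35741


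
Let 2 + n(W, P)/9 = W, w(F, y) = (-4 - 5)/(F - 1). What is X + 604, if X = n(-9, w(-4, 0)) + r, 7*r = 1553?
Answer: 5088/7 ≈ 726.86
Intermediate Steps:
w(F, y) = -9/(-1 + F)
n(W, P) = -18 + 9*W
r = 1553/7 (r = (1/7)*1553 = 1553/7 ≈ 221.86)
X = 860/7 (X = (-18 + 9*(-9)) + 1553/7 = (-18 - 81) + 1553/7 = -99 + 1553/7 = 860/7 ≈ 122.86)
X + 604 = 860/7 + 604 = 5088/7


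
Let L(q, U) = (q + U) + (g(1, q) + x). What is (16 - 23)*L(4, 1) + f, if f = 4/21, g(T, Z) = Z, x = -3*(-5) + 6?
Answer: -4406/21 ≈ -209.81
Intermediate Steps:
x = 21 (x = 15 + 6 = 21)
f = 4/21 (f = 4*(1/21) = 4/21 ≈ 0.19048)
L(q, U) = 21 + U + 2*q (L(q, U) = (q + U) + (q + 21) = (U + q) + (21 + q) = 21 + U + 2*q)
(16 - 23)*L(4, 1) + f = (16 - 23)*(21 + 1 + 2*4) + 4/21 = -7*(21 + 1 + 8) + 4/21 = -7*30 + 4/21 = -210 + 4/21 = -4406/21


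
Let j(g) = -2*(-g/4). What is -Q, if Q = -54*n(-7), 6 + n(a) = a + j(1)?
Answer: -675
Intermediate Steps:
j(g) = g/2 (j(g) = -(-1)*g/2 = g/2)
n(a) = -11/2 + a (n(a) = -6 + (a + (1/2)*1) = -6 + (a + 1/2) = -6 + (1/2 + a) = -11/2 + a)
Q = 675 (Q = -54*(-11/2 - 7) = -54*(-25/2) = 675)
-Q = -1*675 = -675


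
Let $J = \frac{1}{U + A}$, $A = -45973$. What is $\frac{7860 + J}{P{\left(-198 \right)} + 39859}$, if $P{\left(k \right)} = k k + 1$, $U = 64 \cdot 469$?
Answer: $\frac{125422019}{1261624248} \approx 0.099413$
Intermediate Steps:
$U = 30016$
$P{\left(k \right)} = 1 + k^{2}$ ($P{\left(k \right)} = k^{2} + 1 = 1 + k^{2}$)
$J = - \frac{1}{15957}$ ($J = \frac{1}{30016 - 45973} = \frac{1}{-15957} = - \frac{1}{15957} \approx -6.2668 \cdot 10^{-5}$)
$\frac{7860 + J}{P{\left(-198 \right)} + 39859} = \frac{7860 - \frac{1}{15957}}{\left(1 + \left(-198\right)^{2}\right) + 39859} = \frac{125422019}{15957 \left(\left(1 + 39204\right) + 39859\right)} = \frac{125422019}{15957 \left(39205 + 39859\right)} = \frac{125422019}{15957 \cdot 79064} = \frac{125422019}{15957} \cdot \frac{1}{79064} = \frac{125422019}{1261624248}$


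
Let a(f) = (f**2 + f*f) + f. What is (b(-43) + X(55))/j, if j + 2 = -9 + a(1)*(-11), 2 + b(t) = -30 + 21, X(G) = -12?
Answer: 23/44 ≈ 0.52273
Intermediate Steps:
b(t) = -11 (b(t) = -2 + (-30 + 21) = -2 - 9 = -11)
a(f) = f + 2*f**2 (a(f) = (f**2 + f**2) + f = 2*f**2 + f = f + 2*f**2)
j = -44 (j = -2 + (-9 + (1*(1 + 2*1))*(-11)) = -2 + (-9 + (1*(1 + 2))*(-11)) = -2 + (-9 + (1*3)*(-11)) = -2 + (-9 + 3*(-11)) = -2 + (-9 - 33) = -2 - 42 = -44)
(b(-43) + X(55))/j = (-11 - 12)/(-44) = -23*(-1/44) = 23/44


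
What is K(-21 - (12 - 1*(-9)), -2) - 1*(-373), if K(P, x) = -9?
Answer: 364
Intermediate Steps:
K(-21 - (12 - 1*(-9)), -2) - 1*(-373) = -9 - 1*(-373) = -9 + 373 = 364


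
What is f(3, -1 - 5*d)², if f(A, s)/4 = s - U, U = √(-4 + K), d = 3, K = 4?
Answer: 4096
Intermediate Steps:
U = 0 (U = √(-4 + 4) = √0 = 0)
f(A, s) = 4*s (f(A, s) = 4*(s - 1*0) = 4*(s + 0) = 4*s)
f(3, -1 - 5*d)² = (4*(-1 - 5*3))² = (4*(-1 - 15))² = (4*(-16))² = (-64)² = 4096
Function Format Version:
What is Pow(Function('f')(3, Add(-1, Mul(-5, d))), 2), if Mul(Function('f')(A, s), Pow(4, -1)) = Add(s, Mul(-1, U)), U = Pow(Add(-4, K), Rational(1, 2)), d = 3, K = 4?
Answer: 4096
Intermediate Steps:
U = 0 (U = Pow(Add(-4, 4), Rational(1, 2)) = Pow(0, Rational(1, 2)) = 0)
Function('f')(A, s) = Mul(4, s) (Function('f')(A, s) = Mul(4, Add(s, Mul(-1, 0))) = Mul(4, Add(s, 0)) = Mul(4, s))
Pow(Function('f')(3, Add(-1, Mul(-5, d))), 2) = Pow(Mul(4, Add(-1, Mul(-5, 3))), 2) = Pow(Mul(4, Add(-1, -15)), 2) = Pow(Mul(4, -16), 2) = Pow(-64, 2) = 4096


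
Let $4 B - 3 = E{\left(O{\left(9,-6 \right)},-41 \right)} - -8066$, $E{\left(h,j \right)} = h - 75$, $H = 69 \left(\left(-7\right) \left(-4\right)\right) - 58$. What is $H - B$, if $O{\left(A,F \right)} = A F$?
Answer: $-111$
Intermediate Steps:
$H = 1874$ ($H = 69 \cdot 28 - 58 = 1932 - 58 = 1874$)
$E{\left(h,j \right)} = -75 + h$
$B = 1985$ ($B = \frac{3}{4} + \frac{\left(-75 + 9 \left(-6\right)\right) - -8066}{4} = \frac{3}{4} + \frac{\left(-75 - 54\right) + 8066}{4} = \frac{3}{4} + \frac{-129 + 8066}{4} = \frac{3}{4} + \frac{1}{4} \cdot 7937 = \frac{3}{4} + \frac{7937}{4} = 1985$)
$H - B = 1874 - 1985 = -111$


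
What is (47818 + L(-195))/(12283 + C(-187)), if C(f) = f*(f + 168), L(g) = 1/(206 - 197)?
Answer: 430363/142524 ≈ 3.0196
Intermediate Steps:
L(g) = 1/9
C(f) = f*(168 + f)
(47818 + L(-195))/(12283 + C(-187)) = (47818 + 1/9)/(12283 - 187*(168 - 187)) = 430363/(9*(12283 - 187*(-19))) = 430363/(9*(12283 + 3553)) = (430363/9)/15836 = (430363/9)*(1/15836) = 430363/142524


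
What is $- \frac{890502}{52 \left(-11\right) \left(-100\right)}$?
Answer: $- \frac{445251}{28600} \approx -15.568$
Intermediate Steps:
$- \frac{890502}{52 \left(-11\right) \left(-100\right)} = - \frac{890502}{\left(-572\right) \left(-100\right)} = - \frac{890502}{57200} = \left(-890502\right) \frac{1}{57200} = - \frac{445251}{28600}$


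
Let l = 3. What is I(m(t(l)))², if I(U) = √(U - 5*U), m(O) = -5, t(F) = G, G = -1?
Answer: 20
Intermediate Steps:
t(F) = -1
I(U) = 2*√(-U) (I(U) = √(-4*U) = 2*√(-U))
I(m(t(l)))² = (2*√(-1*(-5)))² = (2*√5)² = 20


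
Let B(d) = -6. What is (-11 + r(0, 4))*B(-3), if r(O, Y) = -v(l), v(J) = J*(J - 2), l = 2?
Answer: 66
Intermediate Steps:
v(J) = J*(-2 + J)
r(O, Y) = 0 (r(O, Y) = -2*(-2 + 2) = -2*0 = -1*0 = 0)
(-11 + r(0, 4))*B(-3) = (-11 + 0)*(-6) = -11*(-6) = 66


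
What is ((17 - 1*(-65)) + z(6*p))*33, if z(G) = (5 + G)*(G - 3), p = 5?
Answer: 33891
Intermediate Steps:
z(G) = (-3 + G)*(5 + G) (z(G) = (5 + G)*(-3 + G) = (-3 + G)*(5 + G))
((17 - 1*(-65)) + z(6*p))*33 = ((17 - 1*(-65)) + (-15 + (6*5)² + 2*(6*5)))*33 = ((17 + 65) + (-15 + 30² + 2*30))*33 = (82 + (-15 + 900 + 60))*33 = (82 + 945)*33 = 1027*33 = 33891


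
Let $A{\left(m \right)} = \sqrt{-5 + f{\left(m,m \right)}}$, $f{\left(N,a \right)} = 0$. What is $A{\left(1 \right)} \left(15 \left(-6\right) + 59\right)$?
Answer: $- 31 i \sqrt{5} \approx - 69.318 i$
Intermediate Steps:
$A{\left(m \right)} = i \sqrt{5}$ ($A{\left(m \right)} = \sqrt{-5 + 0} = \sqrt{-5} = i \sqrt{5}$)
$A{\left(1 \right)} \left(15 \left(-6\right) + 59\right) = i \sqrt{5} \left(15 \left(-6\right) + 59\right) = i \sqrt{5} \left(-90 + 59\right) = i \sqrt{5} \left(-31\right) = - 31 i \sqrt{5}$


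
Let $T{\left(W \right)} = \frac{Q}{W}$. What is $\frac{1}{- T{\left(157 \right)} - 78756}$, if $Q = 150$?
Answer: $- \frac{157}{12364842} \approx -1.2697 \cdot 10^{-5}$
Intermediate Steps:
$T{\left(W \right)} = \frac{150}{W}$
$\frac{1}{- T{\left(157 \right)} - 78756} = \frac{1}{- \frac{150}{157} - 78756} = \frac{1}{- \frac{12364842}{157}} = - \frac{157}{12364842}$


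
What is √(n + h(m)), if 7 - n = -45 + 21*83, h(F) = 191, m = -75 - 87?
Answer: 10*I*√15 ≈ 38.73*I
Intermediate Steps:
m = -162
n = -1691 (n = 7 - (-45 + 21*83) = 7 - (-45 + 1743) = 7 - 1*1698 = 7 - 1698 = -1691)
√(n + h(m)) = √(-1691 + 191) = √(-1500) = 10*I*√15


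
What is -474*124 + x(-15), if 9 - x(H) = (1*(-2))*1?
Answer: -58765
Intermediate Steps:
x(H) = 11 (x(H) = 9 - 1*(-2) = 9 + 2 = 11)
-474*124 + x(-15) = -474*124 + 11 = -58776 + 11 = -58765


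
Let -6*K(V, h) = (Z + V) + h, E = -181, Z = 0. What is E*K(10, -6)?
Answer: 362/3 ≈ 120.67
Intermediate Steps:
K(V, h) = -V/6 - h/6 (K(V, h) = -((0 + V) + h)/6 = -(V + h)/6 = -V/6 - h/6)
E*K(10, -6) = -181*(-⅙*10 - ⅙*(-6)) = -181*(-5/3 + 1) = -181*(-⅔) = 362/3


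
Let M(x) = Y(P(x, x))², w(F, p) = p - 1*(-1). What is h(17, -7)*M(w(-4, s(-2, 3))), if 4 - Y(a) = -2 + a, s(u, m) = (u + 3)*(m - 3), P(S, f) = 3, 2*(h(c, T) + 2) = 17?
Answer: 117/2 ≈ 58.500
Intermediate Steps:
h(c, T) = 13/2 (h(c, T) = -2 + (½)*17 = -2 + 17/2 = 13/2)
s(u, m) = (-3 + m)*(3 + u) (s(u, m) = (3 + u)*(-3 + m) = (-3 + m)*(3 + u))
Y(a) = 6 - a (Y(a) = 4 - (-2 + a) = 4 + (2 - a) = 6 - a)
w(F, p) = 1 + p (w(F, p) = p + 1 = 1 + p)
M(x) = 9 (M(x) = (6 - 1*3)² = (6 - 3)² = 3² = 9)
h(17, -7)*M(w(-4, s(-2, 3))) = (13/2)*9 = 117/2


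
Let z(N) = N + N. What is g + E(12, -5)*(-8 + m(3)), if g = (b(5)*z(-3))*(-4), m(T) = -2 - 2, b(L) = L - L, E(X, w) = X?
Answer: -144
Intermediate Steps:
z(N) = 2*N
b(L) = 0
m(T) = -4
g = 0 (g = (0*(2*(-3)))*(-4) = (0*(-6))*(-4) = 0*(-4) = 0)
g + E(12, -5)*(-8 + m(3)) = 0 + 12*(-8 - 4) = 0 + 12*(-12) = 0 - 144 = -144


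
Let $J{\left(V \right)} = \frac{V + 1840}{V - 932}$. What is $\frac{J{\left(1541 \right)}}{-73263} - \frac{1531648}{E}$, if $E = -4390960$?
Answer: $\frac{203342109421}{583072010745} \approx 0.34874$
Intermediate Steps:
$J{\left(V \right)} = \frac{1840 + V}{-932 + V}$
$\frac{J{\left(1541 \right)}}{-73263} - \frac{1531648}{E} = \frac{\frac{1}{-932 + 1541} \left(1840 + 1541\right)}{-73263} - \frac{1531648}{-4390960} = \frac{1}{609} \cdot 3381 \left(- \frac{1}{73263}\right) - - \frac{95728}{274435} = \frac{1}{609} \cdot 3381 \left(- \frac{1}{73263}\right) + \frac{95728}{274435} = \frac{161}{29} \left(- \frac{1}{73263}\right) + \frac{95728}{274435} = - \frac{161}{2124627} + \frac{95728}{274435} = \frac{203342109421}{583072010745}$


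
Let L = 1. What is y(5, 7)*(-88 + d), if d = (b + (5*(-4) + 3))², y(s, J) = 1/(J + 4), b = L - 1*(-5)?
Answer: 3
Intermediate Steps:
b = 6 (b = 1 - 1*(-5) = 1 + 5 = 6)
y(s, J) = 1/(4 + J)
d = 121 (d = (6 + (5*(-4) + 3))² = (6 + (-20 + 3))² = (6 - 17)² = (-11)² = 121)
y(5, 7)*(-88 + d) = (-88 + 121)/(4 + 7) = 33/11 = (1/11)*33 = 3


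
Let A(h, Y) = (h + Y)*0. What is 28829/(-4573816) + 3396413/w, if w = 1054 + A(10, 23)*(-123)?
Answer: 456898168713/141788296 ≈ 3222.4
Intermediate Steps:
A(h, Y) = 0 (A(h, Y) = (Y + h)*0 = 0)
w = 1054 (w = 1054 + 0*(-123) = 1054 + 0 = 1054)
28829/(-4573816) + 3396413/w = 28829/(-4573816) + 3396413/1054 = 28829*(-1/4573816) + 3396413*(1/1054) = -28829/4573816 + 199789/62 = 456898168713/141788296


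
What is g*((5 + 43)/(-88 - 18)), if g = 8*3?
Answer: -576/53 ≈ -10.868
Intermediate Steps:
g = 24
g*((5 + 43)/(-88 - 18)) = 24*((5 + 43)/(-88 - 18)) = 24*(48/(-106)) = 24*(48*(-1/106)) = 24*(-24/53) = -576/53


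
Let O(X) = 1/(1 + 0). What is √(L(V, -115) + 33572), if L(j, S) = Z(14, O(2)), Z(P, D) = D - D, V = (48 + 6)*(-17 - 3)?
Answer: 2*√8393 ≈ 183.23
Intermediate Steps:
O(X) = 1 (O(X) = 1/1 = 1)
V = -1080 (V = 54*(-20) = -1080)
Z(P, D) = 0
L(j, S) = 0
√(L(V, -115) + 33572) = √(0 + 33572) = √33572 = 2*√8393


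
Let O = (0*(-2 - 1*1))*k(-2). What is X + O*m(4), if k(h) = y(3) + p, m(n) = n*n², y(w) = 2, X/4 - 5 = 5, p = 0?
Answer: 40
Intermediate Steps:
X = 40 (X = 20 + 4*5 = 20 + 20 = 40)
m(n) = n³
k(h) = 2 (k(h) = 2 + 0 = 2)
O = 0 (O = (0*(-2 - 1*1))*2 = (0*(-2 - 1))*2 = (0*(-3))*2 = 0*2 = 0)
X + O*m(4) = 40 + 0*4³ = 40 + 0*64 = 40 + 0 = 40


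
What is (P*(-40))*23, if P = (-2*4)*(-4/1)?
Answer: -29440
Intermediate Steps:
P = 32 (P = -(-32) = -8*(-4) = 32)
(P*(-40))*23 = (32*(-40))*23 = -1280*23 = -29440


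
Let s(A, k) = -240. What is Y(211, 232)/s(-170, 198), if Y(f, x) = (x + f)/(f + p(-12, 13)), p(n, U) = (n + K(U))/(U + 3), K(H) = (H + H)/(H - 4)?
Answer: -1329/151510 ≈ -0.0087717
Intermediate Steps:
K(H) = 2*H/(-4 + H) (K(H) = (2*H)/(-4 + H) = 2*H/(-4 + H))
p(n, U) = (n + 2*U/(-4 + U))/(3 + U) (p(n, U) = (n + 2*U/(-4 + U))/(U + 3) = (n + 2*U/(-4 + U))/(3 + U))
Y(f, x) = (f + x)/(-41/72 + f) (Y(f, x) = (x + f)/(f + (2*13 - 12*(-4 + 13))/((-4 + 13)*(3 + 13))) = (f + x)/(f + (26 - 12*9)/(9*16)) = (f + x)/(f + (⅑)*(1/16)*(26 - 108)) = (f + x)/(f + (⅑)*(1/16)*(-82)) = (f + x)/(f - 41/72) = (f + x)/(-41/72 + f))
Y(211, 232)/s(-170, 198) = (72*(211 + 232)/(-41 + 72*211))/(-240) = (72*443/(-41 + 15192))*(-1/240) = (72*443/15151)*(-1/240) = (72*(1/15151)*443)*(-1/240) = (31896/15151)*(-1/240) = -1329/151510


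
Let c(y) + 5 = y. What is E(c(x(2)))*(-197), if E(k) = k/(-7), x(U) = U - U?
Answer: -985/7 ≈ -140.71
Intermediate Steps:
x(U) = 0
c(y) = -5 + y
E(k) = -k/7 (E(k) = k*(-⅐) = -k/7)
E(c(x(2)))*(-197) = -(-5 + 0)/7*(-197) = -⅐*(-5)*(-197) = (5/7)*(-197) = -985/7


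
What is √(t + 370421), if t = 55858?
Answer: √426279 ≈ 652.90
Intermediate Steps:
√(t + 370421) = √(55858 + 370421) = √426279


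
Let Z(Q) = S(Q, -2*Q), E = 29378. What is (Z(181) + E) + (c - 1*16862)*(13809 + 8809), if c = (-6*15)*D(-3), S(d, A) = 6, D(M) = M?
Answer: -375248472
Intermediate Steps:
Z(Q) = 6
c = 270 (c = -6*15*(-3) = -90*(-3) = 270)
(Z(181) + E) + (c - 1*16862)*(13809 + 8809) = (6 + 29378) + (270 - 1*16862)*(13809 + 8809) = 29384 + (270 - 16862)*22618 = 29384 - 16592*22618 = 29384 - 375277856 = -375248472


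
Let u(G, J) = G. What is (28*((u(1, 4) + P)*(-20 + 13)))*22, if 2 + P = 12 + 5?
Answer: -68992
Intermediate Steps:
P = 15 (P = -2 + (12 + 5) = -2 + 17 = 15)
(28*((u(1, 4) + P)*(-20 + 13)))*22 = (28*((1 + 15)*(-20 + 13)))*22 = (28*(16*(-7)))*22 = (28*(-112))*22 = -3136*22 = -68992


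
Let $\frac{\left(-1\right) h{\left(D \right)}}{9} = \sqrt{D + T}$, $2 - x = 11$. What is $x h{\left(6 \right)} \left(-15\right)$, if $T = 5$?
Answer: $- 1215 \sqrt{11} \approx -4029.7$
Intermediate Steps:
$x = -9$ ($x = 2 - 11 = -9$)
$h{\left(D \right)} = - 9 \sqrt{5 + D}$ ($h{\left(D \right)} = - 9 \sqrt{D + 5} = - 9 \sqrt{5 + D}$)
$x h{\left(6 \right)} \left(-15\right) = - 9 \left(- 9 \sqrt{5 + 6}\right) \left(-15\right) = - 9 \left(- 9 \sqrt{11}\right) \left(-15\right) = 81 \sqrt{11} \left(-15\right) = - 1215 \sqrt{11}$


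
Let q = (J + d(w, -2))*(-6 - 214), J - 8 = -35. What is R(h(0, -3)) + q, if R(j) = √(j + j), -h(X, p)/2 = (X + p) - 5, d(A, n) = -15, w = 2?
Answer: 9240 + 4*√2 ≈ 9245.7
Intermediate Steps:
h(X, p) = 10 - 2*X - 2*p (h(X, p) = -2*((X + p) - 5) = -2*(-5 + X + p) = 10 - 2*X - 2*p)
J = -27 (J = 8 - 35 = -27)
q = 9240 (q = (-27 - 15)*(-6 - 214) = -42*(-220) = 9240)
R(j) = √2*√j (R(j) = √(2*j) = √2*√j)
R(h(0, -3)) + q = √2*√(10 - 2*0 - 2*(-3)) + 9240 = √2*√(10 + 0 + 6) + 9240 = √2*√16 + 9240 = √2*4 + 9240 = 4*√2 + 9240 = 9240 + 4*√2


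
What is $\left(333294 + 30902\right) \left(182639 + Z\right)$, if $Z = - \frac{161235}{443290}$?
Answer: $\frac{2948599323999070}{44329} \approx 6.6516 \cdot 10^{10}$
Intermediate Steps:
$Z = - \frac{32247}{88658}$ ($Z = \left(-161235\right) \frac{1}{443290} = - \frac{32247}{88658} \approx -0.36372$)
$\left(333294 + 30902\right) \left(182639 + Z\right) = \left(333294 + 30902\right) \left(182639 - \frac{32247}{88658}\right) = 364196 \cdot \frac{16192376215}{88658} = \frac{2948599323999070}{44329}$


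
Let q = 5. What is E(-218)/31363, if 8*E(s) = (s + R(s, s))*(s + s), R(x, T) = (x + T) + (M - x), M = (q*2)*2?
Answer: 22672/31363 ≈ 0.72289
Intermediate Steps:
M = 20 (M = (5*2)*2 = 10*2 = 20)
R(x, T) = 20 + T (R(x, T) = (x + T) + (20 - x) = (T + x) + (20 - x) = 20 + T)
E(s) = s*(20 + 2*s)/4 (E(s) = ((s + (20 + s))*(s + s))/8 = ((20 + 2*s)*(2*s))/8 = (2*s*(20 + 2*s))/8 = s*(20 + 2*s)/4)
E(-218)/31363 = ((½)*(-218)*(10 - 218))/31363 = ((½)*(-218)*(-208))*(1/31363) = 22672*(1/31363) = 22672/31363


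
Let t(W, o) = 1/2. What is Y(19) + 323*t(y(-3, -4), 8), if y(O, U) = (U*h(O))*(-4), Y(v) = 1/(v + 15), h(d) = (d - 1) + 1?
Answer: 2746/17 ≈ 161.53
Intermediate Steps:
h(d) = d (h(d) = (-1 + d) + 1 = d)
Y(v) = 1/(15 + v)
y(O, U) = -4*O*U (y(O, U) = (U*O)*(-4) = (O*U)*(-4) = -4*O*U)
t(W, o) = ½
Y(19) + 323*t(y(-3, -4), 8) = 1/(15 + 19) + 323*(½) = 1/34 + 323/2 = 2746/17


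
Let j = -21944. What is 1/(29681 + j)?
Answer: 1/7737 ≈ 0.00012925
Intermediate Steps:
1/(29681 + j) = 1/(29681 - 21944) = 1/7737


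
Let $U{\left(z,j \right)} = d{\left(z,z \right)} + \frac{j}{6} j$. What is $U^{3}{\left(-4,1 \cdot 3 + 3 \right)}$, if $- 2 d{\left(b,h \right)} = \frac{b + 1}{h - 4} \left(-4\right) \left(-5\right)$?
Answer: $\frac{729}{64} \approx 11.391$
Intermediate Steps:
$d{\left(b,h \right)} = - \frac{10 \left(1 + b\right)}{-4 + h}$ ($d{\left(b,h \right)} = - \frac{\frac{b + 1}{h - 4} \left(-4\right) \left(-5\right)}{2} = - \frac{\frac{1 + b}{-4 + h} \left(-4\right) \left(-5\right)}{2} = - \frac{- \frac{4 \left(1 + b\right)}{-4 + h} \left(-5\right)}{2} = - \frac{20 \frac{1}{-4 + h} \left(1 + b\right)}{2} = - \frac{10 \left(1 + b\right)}{-4 + h}$)
$U{\left(z,j \right)} = \frac{j^{2}}{6} + \frac{10 \left(-1 - z\right)}{-4 + z}$ ($U{\left(z,j \right)} = \frac{10 \left(-1 - z\right)}{-4 + z} + \frac{j}{6} j = \frac{10 \left(-1 - z\right)}{-4 + z} + \frac{j^{2}}{6} = \frac{j^{2}}{6} + \frac{10 \left(-1 - z\right)}{-4 + z}$)
$U^{3}{\left(-4,1 \cdot 3 + 3 \right)} = \left(\frac{-60 - -240 + \left(1 \cdot 3 + 3\right)^{2} \left(-4 - 4\right)}{6 \left(-4 - 4\right)}\right)^{3} = \left(\frac{-60 + 240 + \left(3 + 3\right)^{2} \left(-8\right)}{6 \left(-8\right)}\right)^{3} = \left(\frac{1}{6} \left(- \frac{1}{8}\right) \left(-60 + 240 + 6^{2} \left(-8\right)\right)\right)^{3} = \left(\frac{1}{6} \left(- \frac{1}{8}\right) \left(-60 + 240 + 36 \left(-8\right)\right)\right)^{3} = \left(\frac{1}{6} \left(- \frac{1}{8}\right) \left(-60 + 240 - 288\right)\right)^{3} = \left(\frac{1}{6} \left(- \frac{1}{8}\right) \left(-108\right)\right)^{3} = \left(\frac{9}{4}\right)^{3} = \frac{729}{64}$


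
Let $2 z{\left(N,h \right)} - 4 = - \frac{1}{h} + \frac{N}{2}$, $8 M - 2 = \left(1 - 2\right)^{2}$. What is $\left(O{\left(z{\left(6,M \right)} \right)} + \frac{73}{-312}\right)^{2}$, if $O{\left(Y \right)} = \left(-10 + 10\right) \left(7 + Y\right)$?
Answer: $\frac{5329}{97344} \approx 0.054744$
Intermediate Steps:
$M = \frac{3}{8}$ ($M = \frac{1}{4} + \frac{\left(1 - 2\right)^{2}}{8} = \frac{1}{4} + \frac{\left(-1\right)^{2}}{8} = \frac{1}{4} + \frac{1}{8} \cdot 1 = \frac{1}{4} + \frac{1}{8} = \frac{3}{8} \approx 0.375$)
$z{\left(N,h \right)} = 2 - \frac{1}{2 h} + \frac{N}{4}$ ($z{\left(N,h \right)} = 2 + \frac{- \frac{1}{h} + \frac{N}{2}}{2} = 2 + \frac{\frac{N}{2} - \frac{1}{h}}{2} = 2 + \left(- \frac{1}{2 h} + \frac{N}{4}\right) = 2 - \frac{1}{2 h} + \frac{N}{4}$)
$O{\left(Y \right)} = 0$ ($O{\left(Y \right)} = 0 \left(7 + Y\right) = 0$)
$\left(O{\left(z{\left(6,M \right)} \right)} + \frac{73}{-312}\right)^{2} = \left(0 + \frac{73}{-312}\right)^{2} = \left(0 + 73 \left(- \frac{1}{312}\right)\right)^{2} = \left(0 - \frac{73}{312}\right)^{2} = \left(- \frac{73}{312}\right)^{2} = \frac{5329}{97344}$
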